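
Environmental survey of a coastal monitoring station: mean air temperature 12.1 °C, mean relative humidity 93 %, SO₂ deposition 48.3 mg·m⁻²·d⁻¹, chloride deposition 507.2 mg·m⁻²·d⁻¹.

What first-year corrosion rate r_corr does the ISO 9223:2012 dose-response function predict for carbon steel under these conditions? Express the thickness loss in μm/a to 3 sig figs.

carbon steel: temperature factor f = -0.054·(2.1) = -0.1134
  SO₂ term: 1.77·48.3^0.52·exp(0.02·93-0.1134) = 76.24
  Sd branch = 0.102·Sd^0.62·e^(0.033·RH+0.04·T) = 169.4 μm/a
  sum: 76.24 + 169.4 → r_corr = 245.6 μm/a

r_corr = 246 μm/a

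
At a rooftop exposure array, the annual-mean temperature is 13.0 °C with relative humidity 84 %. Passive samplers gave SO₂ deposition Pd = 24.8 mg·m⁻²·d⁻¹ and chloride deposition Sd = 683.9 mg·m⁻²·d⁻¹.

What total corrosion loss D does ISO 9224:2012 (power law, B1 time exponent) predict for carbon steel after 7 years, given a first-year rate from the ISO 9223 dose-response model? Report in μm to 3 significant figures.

carbon steel: f(T) = -0.054·(T−10) [T>10 °C] = -0.1620
  SO₂ term: 1.77·24.8^0.52·exp(0.02·84-0.1620) = 42.89
  Sd branch = 0.102·Sd^0.62·e^(0.033·RH+0.04·T) = 157 μm/a
  sum: 42.89 + 157 → r_corr = 199.9 μm/a
Power-law: D(7) = r_corr · 7^0.523
  D(7) = 199.9 × 7^0.523 = 199.9 × 2.767 = 553.2 μm

D(7) = 553 μm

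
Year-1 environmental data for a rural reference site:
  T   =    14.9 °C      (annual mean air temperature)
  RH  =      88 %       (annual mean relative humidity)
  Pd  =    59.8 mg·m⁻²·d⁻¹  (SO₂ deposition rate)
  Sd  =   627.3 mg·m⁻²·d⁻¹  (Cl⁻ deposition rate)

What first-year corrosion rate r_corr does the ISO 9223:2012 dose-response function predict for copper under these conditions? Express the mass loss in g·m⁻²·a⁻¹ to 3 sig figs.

copper: T>10 °C ⇒ hinge -0.080·(14.9−10) = -0.3920
  Pd branch = 0.0053·Pd^0.26·e^(0.059·RH+f) = 1.866 μm/a
  Cl⁻ term: 0.01025·627.3^0.27·exp(0.036·88+0.049·14.9) = 2.877
  r_corr = 1.866 + 2.877 = 4.743 μm/a
Convert to mass loss: 4.743 μm/a × 8.96 g/cm³ = 42.5 g·m⁻²·a⁻¹

r_corr = 42.5 g·m⁻²·a⁻¹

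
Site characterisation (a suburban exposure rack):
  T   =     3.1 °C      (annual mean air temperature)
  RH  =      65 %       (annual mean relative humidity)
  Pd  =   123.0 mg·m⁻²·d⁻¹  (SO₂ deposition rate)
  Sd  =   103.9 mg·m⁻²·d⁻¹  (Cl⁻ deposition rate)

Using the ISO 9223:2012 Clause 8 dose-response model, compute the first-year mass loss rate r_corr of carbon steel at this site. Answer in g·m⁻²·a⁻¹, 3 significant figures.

r_corr = 359 g·m⁻²·a⁻¹

carbon steel: temperature factor f = +0.150·(-6.9) = -1.0350
  SO₂ term: 1.77·123.0^0.52·exp(0.02·65-1.0350) = 28.17
  Cl⁻ term: 0.102·103.9^0.62·exp(0.033·65+0.04·3.1) = 17.55
  r_corr = 28.17 + 17.55 = 45.72 μm/a
Convert to mass loss: 45.72 μm/a × 7.85 g/cm³ = 358.9 g·m⁻²·a⁻¹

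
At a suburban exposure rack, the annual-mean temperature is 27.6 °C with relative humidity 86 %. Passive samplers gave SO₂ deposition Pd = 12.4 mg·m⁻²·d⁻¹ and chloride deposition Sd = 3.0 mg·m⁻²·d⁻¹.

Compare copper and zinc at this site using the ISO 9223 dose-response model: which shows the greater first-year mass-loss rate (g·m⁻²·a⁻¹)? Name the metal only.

copper

copper: f(T) = -0.080·(T−10) [T>10 °C] = -1.4080
  Pd branch = 0.0053·Pd^0.26·e^(0.059·RH+f) = 0.3987 μm/a
  Sd branch = 0.01025·Sd^0.27·e^(0.036·RH+0.049·T) = 1.179 μm/a
  sum: 0.3987 + 1.179 → r_corr = 1.578 μm/a
  mass loss = 1.578 μm/a × 8.96 g/cm³ = 14.14 g·m⁻²·a⁻¹
zinc: temperature factor f = -0.071·(17.6) = -1.2496
  Pd branch = 0.0129·Pd^0.44·e^(0.046·RH+f) = 0.5849 μm/a
  Cl⁻ term: 0.0175·3.0^0.57·exp(0.008·86+0.085·27.6) = 0.6802
  r_corr = 0.5849 + 0.6802 = 1.265 μm/a
  mass loss = 1.265 μm/a × 7.14 g/cm³ = 9.033 g·m⁻²·a⁻¹
Ordering by g·m⁻²·a⁻¹: copper (14.1) > zinc (9.03)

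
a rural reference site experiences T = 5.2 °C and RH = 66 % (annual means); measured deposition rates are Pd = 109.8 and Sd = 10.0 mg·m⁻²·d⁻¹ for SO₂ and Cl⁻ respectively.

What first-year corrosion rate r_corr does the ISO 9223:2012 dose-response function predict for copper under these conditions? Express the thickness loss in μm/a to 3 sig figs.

copper: temperature factor f = +0.126·(-4.8) = -0.6048
  Pd branch = 0.0053·Pd^0.26·e^(0.059·RH+f) = 0.4823 μm/a
  Cl⁻ term: 0.01025·10.0^0.27·exp(0.036·66+0.049·5.2) = 0.265
  r_corr = 0.4823 + 0.265 = 0.7473 μm/a

r_corr = 0.747 μm/a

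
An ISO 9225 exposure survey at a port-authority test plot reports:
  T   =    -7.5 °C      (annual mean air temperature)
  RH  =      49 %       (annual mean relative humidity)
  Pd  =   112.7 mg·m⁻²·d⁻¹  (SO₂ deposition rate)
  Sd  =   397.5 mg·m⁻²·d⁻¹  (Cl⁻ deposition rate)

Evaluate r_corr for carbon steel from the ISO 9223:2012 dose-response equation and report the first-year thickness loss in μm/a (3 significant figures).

r_corr = 19.6 μm/a

carbon steel: f(T) = +0.150·(T−10) [T≤10 °C] = -2.6250
  Pd branch = 1.77·Pd^0.52·e^(0.02·RH+f) = 3.986 μm/a
  Cl⁻ term: 0.102·397.5^0.62·exp(0.033·49+0.04·-7.5) = 15.57
  r_corr = 3.986 + 15.57 = 19.55 μm/a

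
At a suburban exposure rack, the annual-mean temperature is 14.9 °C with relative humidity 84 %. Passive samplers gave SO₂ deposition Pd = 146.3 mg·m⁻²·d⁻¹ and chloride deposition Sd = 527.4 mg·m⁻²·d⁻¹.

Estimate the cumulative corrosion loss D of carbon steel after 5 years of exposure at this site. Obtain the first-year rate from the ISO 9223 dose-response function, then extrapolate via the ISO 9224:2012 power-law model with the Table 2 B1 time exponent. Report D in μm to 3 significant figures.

carbon steel: temperature factor f = -0.054·(4.9) = -0.2646
  Pd branch = 1.77·Pd^0.52·e^(0.02·RH+f) = 97.41 μm/a
  Sd branch = 0.102·Sd^0.62·e^(0.033·RH+0.04·T) = 144.2 μm/a
  r_corr = 97.41 + 144.2 = 241.6 μm/a
Power-law: D(5) = r_corr · 5^0.523
  D(5) = 241.6 × 5^0.523 = 241.6 × 2.32 = 560.7 μm

D(5) = 561 μm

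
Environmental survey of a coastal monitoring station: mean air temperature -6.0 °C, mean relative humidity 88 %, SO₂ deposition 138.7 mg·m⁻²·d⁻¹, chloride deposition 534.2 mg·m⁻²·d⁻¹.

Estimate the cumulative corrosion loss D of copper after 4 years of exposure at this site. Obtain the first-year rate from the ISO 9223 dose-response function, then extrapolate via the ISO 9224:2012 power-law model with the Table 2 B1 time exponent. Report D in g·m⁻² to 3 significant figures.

copper: f(T) = +0.126·(T−10) [T≤10 °C] = -2.0160
  SO₂ term: 0.0053·138.7^0.26·exp(0.059·88-2.0160) = 0.4577
  Cl⁻ term: 0.01025·534.2^0.27·exp(0.036·88+0.049·-6.0) = 0.9894
  r_corr = 0.4577 + 0.9894 = 1.447 μm/a
ISO 9224: D(t) = r_corr · t^b with b = 0.667 (copper, B1)
  D(4) = 1.447 × 4^0.667 = 1.447 × 2.521 = 3.648 μm
  Mass loss = 3.648 μm × 8.96 g/cm³ = 32.69 g·m⁻²

D(4) = 32.7 g·m⁻²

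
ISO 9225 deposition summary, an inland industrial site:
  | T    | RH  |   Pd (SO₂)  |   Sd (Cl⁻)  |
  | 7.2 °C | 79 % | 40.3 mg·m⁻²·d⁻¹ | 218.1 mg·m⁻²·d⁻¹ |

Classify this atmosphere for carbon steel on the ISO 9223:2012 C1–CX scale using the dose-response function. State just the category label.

carbon steel: temperature factor f = +0.150·(-2.8) = -0.4200
  sulphur-dioxide contribution → 38.59 μm/a
  chloride contribution → 51.98 μm/a
  total first-year rate 90.57 μm/a
90.6 μm/a falls in (80, 200] for carbon steel → category C5

C5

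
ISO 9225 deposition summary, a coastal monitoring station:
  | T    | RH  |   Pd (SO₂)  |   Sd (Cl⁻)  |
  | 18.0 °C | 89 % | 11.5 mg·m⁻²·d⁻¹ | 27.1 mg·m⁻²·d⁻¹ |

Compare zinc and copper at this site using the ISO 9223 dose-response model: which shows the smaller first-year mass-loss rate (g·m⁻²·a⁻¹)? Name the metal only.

zinc

zinc: f(T) = -0.071·(T−10) [T>10 °C] = -0.5680
  sulphur-dioxide contribution → 1.284 μm/a
  chloride contribution → 1.08 μm/a
  total first-year rate 2.364 μm/a
  mass loss = 2.364 μm/a × 7.14 g/cm³ = 16.88 g·m⁻²·a⁻¹
copper: T>10 °C ⇒ hinge -0.080·(18.0−10) = -0.6400
  sulphur-dioxide contribution → 1.006 μm/a
  chloride contribution → 1.486 μm/a
  total first-year rate 2.492 μm/a
  mass loss = 2.492 μm/a × 8.96 g/cm³ = 22.33 g·m⁻²·a⁻¹
Ordering by g·m⁻²·a⁻¹: copper (22.3) > zinc (16.9)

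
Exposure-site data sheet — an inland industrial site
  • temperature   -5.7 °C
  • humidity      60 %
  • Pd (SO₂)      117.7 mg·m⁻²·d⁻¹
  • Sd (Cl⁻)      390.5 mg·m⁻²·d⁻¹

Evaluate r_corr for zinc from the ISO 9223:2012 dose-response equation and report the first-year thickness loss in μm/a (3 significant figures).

r_corr = 1.44 μm/a

zinc: T≤10 °C ⇒ hinge +0.038·(-5.7−10) = -0.5966
  sulphur-dioxide contribution → 0.9147 μm/a
  chloride contribution → 0.5228 μm/a
  total first-year rate 1.437 μm/a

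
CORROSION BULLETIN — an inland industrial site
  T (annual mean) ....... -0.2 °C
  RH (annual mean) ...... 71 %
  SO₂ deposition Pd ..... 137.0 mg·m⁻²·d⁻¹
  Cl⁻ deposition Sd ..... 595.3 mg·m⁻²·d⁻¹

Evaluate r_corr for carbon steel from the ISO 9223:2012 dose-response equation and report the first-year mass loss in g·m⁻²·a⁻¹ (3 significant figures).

r_corr = 595 g·m⁻²·a⁻¹

carbon steel: T≤10 °C ⇒ hinge +0.150·(-0.2−10) = -1.5300
  sulphur-dioxide contribution → 20.48 μm/a
  chloride contribution → 55.34 μm/a
  ⇒ r_corr(carbon steel) = 75.82 μm/a
Convert to mass loss: 75.82 μm/a × 7.85 g/cm³ = 595.1 g·m⁻²·a⁻¹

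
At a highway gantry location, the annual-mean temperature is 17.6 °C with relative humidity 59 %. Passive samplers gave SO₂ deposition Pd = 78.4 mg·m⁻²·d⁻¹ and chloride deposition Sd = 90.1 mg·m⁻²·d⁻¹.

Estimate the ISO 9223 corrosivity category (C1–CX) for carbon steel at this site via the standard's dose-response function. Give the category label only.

C4

carbon steel: f(T) = -0.054·(T−10) [T>10 °C] = -0.4104
  SO₂ term: 1.77·78.4^0.52·exp(0.02·59-0.4104) = 36.92
  Cl⁻ term: 0.102·90.1^0.62·exp(0.033·59+0.04·17.6) = 23.54
  sum: 36.92 + 23.54 → r_corr = 60.46 μm/a
Category bounds: 50…80 μm/a bracket r_corr ⇒ C4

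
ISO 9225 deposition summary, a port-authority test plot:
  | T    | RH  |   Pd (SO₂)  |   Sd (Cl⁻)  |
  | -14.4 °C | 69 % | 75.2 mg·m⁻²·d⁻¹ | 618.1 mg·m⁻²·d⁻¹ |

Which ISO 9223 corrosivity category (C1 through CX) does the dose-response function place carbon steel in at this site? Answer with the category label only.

C3

carbon steel: temperature factor f = +0.150·(-24.4) = -3.6600
  SO₂ term: 1.77·75.2^0.52·exp(0.02·69-3.6600) = 1.712
  Cl⁻ term: 0.102·618.1^0.62·exp(0.033·69+0.04·-14.4) = 30.05
  sum: 1.712 + 30.05 → r_corr = 31.76 μm/a
ISO 9223 Table 2 (carbon steel): 25 < 31.8 ≤ 50 μm/a ⇒ C3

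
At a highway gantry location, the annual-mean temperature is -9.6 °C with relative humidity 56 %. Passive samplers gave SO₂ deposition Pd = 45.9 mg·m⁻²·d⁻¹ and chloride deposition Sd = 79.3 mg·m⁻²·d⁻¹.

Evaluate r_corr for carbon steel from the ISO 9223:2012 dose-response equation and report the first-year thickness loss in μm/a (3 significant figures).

r_corr = 8.73 μm/a

carbon steel: temperature factor f = +0.150·(-19.6) = -2.9400
  Pd branch = 1.77·Pd^0.52·e^(0.02·RH+f) = 2.097 μm/a
  Sd branch = 0.102·Sd^0.62·e^(0.033·RH+0.04·T) = 6.637 μm/a
  r_corr = 2.097 + 6.637 = 8.734 μm/a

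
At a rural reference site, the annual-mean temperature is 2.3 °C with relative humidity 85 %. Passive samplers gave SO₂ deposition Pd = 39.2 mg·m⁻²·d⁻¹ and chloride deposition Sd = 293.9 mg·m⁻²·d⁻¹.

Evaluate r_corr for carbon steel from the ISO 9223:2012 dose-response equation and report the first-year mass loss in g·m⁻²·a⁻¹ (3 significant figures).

r_corr = 653 g·m⁻²·a⁻¹

carbon steel: temperature factor f = +0.150·(-7.7) = -1.1550
  sulphur-dioxide contribution → 20.57 μm/a
  chloride contribution → 62.67 μm/a
  ⇒ r_corr(carbon steel) = 83.23 μm/a
Convert to mass loss: 83.23 μm/a × 7.85 g/cm³ = 653.4 g·m⁻²·a⁻¹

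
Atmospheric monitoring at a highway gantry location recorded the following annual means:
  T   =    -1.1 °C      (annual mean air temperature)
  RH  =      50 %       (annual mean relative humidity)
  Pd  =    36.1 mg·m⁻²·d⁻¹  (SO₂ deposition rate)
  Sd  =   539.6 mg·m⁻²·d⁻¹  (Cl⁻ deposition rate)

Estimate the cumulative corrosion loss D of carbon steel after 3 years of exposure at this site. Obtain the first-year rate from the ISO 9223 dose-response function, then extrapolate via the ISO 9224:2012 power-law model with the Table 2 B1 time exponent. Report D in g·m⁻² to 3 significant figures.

carbon steel: T≤10 °C ⇒ hinge +0.150·(-1.1−10) = -1.6650
  SO₂ term: 1.77·36.1^0.52·exp(0.02·50-1.6650) = 5.876
  Sd branch = 0.102·Sd^0.62·e^(0.033·RH+0.04·T) = 25.12 μm/a
  sum: 5.876 + 25.12 → r_corr = 30.99 μm/a
ISO 9224: D(t) = r_corr · t^b with b = 0.523 (carbon steel, B1)
  D(3) = 30.99 × 3^0.523 = 30.99 × 1.776 = 55.05 μm
  Mass loss = 55.05 μm × 7.85 g/cm³ = 432.2 g·m⁻²

D(3) = 432 g·m⁻²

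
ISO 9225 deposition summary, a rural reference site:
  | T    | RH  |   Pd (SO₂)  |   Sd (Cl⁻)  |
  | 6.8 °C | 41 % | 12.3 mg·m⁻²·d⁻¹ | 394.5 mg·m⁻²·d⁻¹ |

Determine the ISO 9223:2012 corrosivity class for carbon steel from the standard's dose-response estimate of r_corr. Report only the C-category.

carbon steel: f(T) = +0.150·(T−10) [T≤10 °C] = -0.4800
  Pd branch = 1.77·Pd^0.52·e^(0.02·RH+f) = 9.17 μm/a
  Cl⁻ term: 0.102·394.5^0.62·exp(0.033·41+0.04·6.8) = 21.08
  r_corr = 9.17 + 21.08 = 30.25 μm/a
30.3 μm/a falls in (25, 50] for carbon steel → category C3

C3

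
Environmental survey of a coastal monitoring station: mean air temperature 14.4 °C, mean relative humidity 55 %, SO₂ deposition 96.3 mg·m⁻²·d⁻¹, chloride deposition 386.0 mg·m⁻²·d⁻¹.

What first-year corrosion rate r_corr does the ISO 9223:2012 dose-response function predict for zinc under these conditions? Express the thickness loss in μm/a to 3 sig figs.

zinc: temperature factor f = -0.071·(4.4) = -0.3124
  SO₂ term: 0.0129·96.3^0.44·exp(0.046·55-0.3124) = 0.884
  Sd branch = 0.0175·Sd^0.57·e^(0.008·RH+0.085·T) = 2.755 μm/a
  r_corr = 0.884 + 2.755 = 3.639 μm/a

r_corr = 3.64 μm/a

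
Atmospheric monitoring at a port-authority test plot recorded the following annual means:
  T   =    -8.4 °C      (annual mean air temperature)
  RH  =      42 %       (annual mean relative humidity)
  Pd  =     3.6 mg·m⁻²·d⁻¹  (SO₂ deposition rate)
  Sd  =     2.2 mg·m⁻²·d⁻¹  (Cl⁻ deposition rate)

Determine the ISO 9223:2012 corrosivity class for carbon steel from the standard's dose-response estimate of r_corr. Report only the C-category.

carbon steel: temperature factor f = +0.150·(-18.4) = -2.7600
  Pd branch = 1.77·Pd^0.52·e^(0.02·RH+f) = 0.5051 μm/a
  Sd branch = 0.102·Sd^0.62·e^(0.033·RH+0.04·T) = 0.4752 μm/a
  sum: 0.5051 + 0.4752 → r_corr = 0.9804 μm/a
ISO 9223 Table 2 (carbon steel): 0 < 0.98 ≤ 1.3 μm/a ⇒ C1

C1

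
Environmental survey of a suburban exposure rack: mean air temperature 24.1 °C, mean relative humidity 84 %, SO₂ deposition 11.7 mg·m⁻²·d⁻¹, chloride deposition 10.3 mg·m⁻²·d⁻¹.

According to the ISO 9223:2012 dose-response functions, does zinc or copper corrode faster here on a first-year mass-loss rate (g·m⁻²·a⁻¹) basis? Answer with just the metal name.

zinc: T>10 °C ⇒ hinge -0.071·(24.1−10) = -1.0011
  Pd branch = 0.0129·Pd^0.44·e^(0.046·RH+f) = 0.6667 μm/a
  Sd branch = 0.0175·Sd^0.57·e^(0.008·RH+0.085·T) = 1.004 μm/a
  r_corr = 0.6667 + 1.004 = 1.671 μm/a
  mass loss = 1.671 μm/a × 7.14 g/cm³ = 11.93 g·m⁻²·a⁻¹
copper: temperature factor f = -0.080·(14.1) = -1.1280
  Pd branch = 0.0053·Pd^0.26·e^(0.059·RH+f) = 0.4618 μm/a
  Sd branch = 0.01025·Sd^0.27·e^(0.036·RH+0.049·T) = 1.289 μm/a
  sum: 0.4618 + 1.289 → r_corr = 1.751 μm/a
  mass loss = 1.751 μm/a × 8.96 g/cm³ = 15.69 g·m⁻²·a⁻¹
Ordering by g·m⁻²·a⁻¹: copper (15.7) > zinc (11.9)

copper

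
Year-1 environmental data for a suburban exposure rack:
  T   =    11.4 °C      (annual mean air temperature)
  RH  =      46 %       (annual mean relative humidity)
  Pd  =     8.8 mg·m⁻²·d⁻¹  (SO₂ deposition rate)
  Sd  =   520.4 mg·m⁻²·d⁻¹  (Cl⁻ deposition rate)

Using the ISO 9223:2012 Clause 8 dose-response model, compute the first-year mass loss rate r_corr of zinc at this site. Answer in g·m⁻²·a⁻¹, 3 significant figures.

zinc: T>10 °C ⇒ hinge -0.071·(11.4−10) = -0.0994
  SO₂ term: 0.0129·8.8^0.44·exp(0.046·46-0.0994) = 0.2523
  Sd branch = 0.0175·Sd^0.57·e^(0.008·RH+0.085·T) = 2.355 μm/a
  sum: 0.2523 + 2.355 → r_corr = 2.607 μm/a
Convert to mass loss: 2.607 μm/a × 7.14 g/cm³ = 18.62 g·m⁻²·a⁻¹

r_corr = 18.6 g·m⁻²·a⁻¹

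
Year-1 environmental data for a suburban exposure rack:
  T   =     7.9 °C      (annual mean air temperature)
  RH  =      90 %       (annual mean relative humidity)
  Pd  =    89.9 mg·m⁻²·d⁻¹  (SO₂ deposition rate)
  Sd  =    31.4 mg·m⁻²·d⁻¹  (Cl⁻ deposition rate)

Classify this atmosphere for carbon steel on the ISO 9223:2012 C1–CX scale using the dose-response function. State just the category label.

carbon steel: f(T) = +0.150·(T−10) [T≤10 °C] = -0.3150
  Pd branch = 1.77·Pd^0.52·e^(0.02·RH+f) = 81.07 μm/a
  Cl⁻ term: 0.102·31.4^0.62·exp(0.033·90+0.04·7.9) = 23.11
  sum: 81.07 + 23.11 → r_corr = 104.2 μm/a
Category bounds: 80…200 μm/a bracket r_corr ⇒ C5

C5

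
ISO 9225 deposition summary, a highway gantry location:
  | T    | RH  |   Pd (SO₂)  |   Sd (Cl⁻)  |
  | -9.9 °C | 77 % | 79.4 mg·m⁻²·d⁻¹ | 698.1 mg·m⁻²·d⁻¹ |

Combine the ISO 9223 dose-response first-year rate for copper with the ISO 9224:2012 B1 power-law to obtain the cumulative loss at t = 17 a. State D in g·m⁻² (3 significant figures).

D(17) = 42.6 g·m⁻²

copper: f(T) = +0.126·(T−10) [T≤10 °C] = -2.5074
  sulphur-dioxide contribution → 0.1266 μm/a
  chloride contribution → 0.5912 μm/a
  total first-year rate 0.7178 μm/a
Long-term exponent b (ISO 9224 Table 2, B1) = 0.667
  D(17) = 0.7178 × 17^0.667 = 0.7178 × 6.618 = 4.75 μm
  Mass loss = 4.75 μm × 8.96 g/cm³ = 42.56 g·m⁻²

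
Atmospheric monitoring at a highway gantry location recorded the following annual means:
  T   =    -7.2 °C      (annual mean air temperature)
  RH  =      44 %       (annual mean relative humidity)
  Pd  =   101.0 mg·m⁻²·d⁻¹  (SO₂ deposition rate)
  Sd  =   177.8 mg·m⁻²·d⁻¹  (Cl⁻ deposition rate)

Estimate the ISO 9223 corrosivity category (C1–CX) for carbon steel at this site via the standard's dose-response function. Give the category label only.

C2

carbon steel: T≤10 °C ⇒ hinge +0.150·(-7.2−10) = -2.5800
  Pd branch = 1.77·Pd^0.52·e^(0.02·RH+f) = 3.564 μm/a
  Sd branch = 0.102·Sd^0.62·e^(0.033·RH+0.04·T) = 8.111 μm/a
  r_corr = 3.564 + 8.111 = 11.67 μm/a
ISO 9223 Table 2 (carbon steel): 1.3 < 11.7 ≤ 25 μm/a ⇒ C2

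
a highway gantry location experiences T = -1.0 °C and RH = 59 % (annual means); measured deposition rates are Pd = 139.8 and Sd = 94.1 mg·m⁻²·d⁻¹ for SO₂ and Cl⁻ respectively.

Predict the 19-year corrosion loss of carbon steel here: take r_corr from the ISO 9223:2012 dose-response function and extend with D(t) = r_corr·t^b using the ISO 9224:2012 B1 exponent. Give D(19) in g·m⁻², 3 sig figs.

carbon steel: T≤10 °C ⇒ hinge +0.150·(-1.0−10) = -1.6500
  SO₂ term: 1.77·139.8^0.52·exp(0.02·59-1.6500) = 14.44
  Cl⁻ term: 0.102·94.1^0.62·exp(0.033·59+0.04·-1.0) = 11.49
  r_corr = 14.44 + 11.49 = 25.93 μm/a
ISO 9224: D(t) = r_corr · t^b with b = 0.523 (carbon steel, B1)
  D(19) = 25.93 × 19^0.523 = 25.93 × 4.664 = 121 μm
  Mass loss = 121 μm × 7.85 g/cm³ = 949.5 g·m⁻²

D(19) = 949 g·m⁻²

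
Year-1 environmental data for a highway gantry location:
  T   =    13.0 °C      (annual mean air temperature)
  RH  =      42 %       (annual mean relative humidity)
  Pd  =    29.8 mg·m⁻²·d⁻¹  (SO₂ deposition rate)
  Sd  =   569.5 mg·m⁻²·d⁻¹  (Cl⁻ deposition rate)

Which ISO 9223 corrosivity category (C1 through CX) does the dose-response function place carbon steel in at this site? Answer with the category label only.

C4

carbon steel: T>10 °C ⇒ hinge -0.054·(13.0−10) = -0.1620
  Pd branch = 1.77·Pd^0.52·e^(0.02·RH+f) = 20.37 μm/a
  Sd branch = 0.102·Sd^0.62·e^(0.033·RH+0.04·T) = 35.06 μm/a
  r_corr = 20.37 + 35.06 = 55.43 μm/a
55.4 μm/a falls in (50, 80] for carbon steel → category C4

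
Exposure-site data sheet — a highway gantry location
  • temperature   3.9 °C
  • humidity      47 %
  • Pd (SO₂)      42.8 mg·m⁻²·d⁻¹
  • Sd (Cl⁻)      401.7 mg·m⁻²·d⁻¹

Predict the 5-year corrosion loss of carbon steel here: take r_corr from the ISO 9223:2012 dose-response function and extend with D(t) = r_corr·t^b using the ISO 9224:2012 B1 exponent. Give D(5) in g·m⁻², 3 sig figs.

carbon steel: temperature factor f = +0.150·(-6.1) = -0.9150
  sulphur-dioxide contribution → 12.8 μm/a
  chloride contribution → 23.14 μm/a
  total first-year rate 35.94 μm/a
ISO 9224: D(t) = r_corr · t^b with b = 0.523 (carbon steel, B1)
  D(5) = 35.94 × 5^0.523 = 35.94 × 2.32 = 83.39 μm
  Mass loss = 83.39 μm × 7.85 g/cm³ = 654.6 g·m⁻²

D(5) = 655 g·m⁻²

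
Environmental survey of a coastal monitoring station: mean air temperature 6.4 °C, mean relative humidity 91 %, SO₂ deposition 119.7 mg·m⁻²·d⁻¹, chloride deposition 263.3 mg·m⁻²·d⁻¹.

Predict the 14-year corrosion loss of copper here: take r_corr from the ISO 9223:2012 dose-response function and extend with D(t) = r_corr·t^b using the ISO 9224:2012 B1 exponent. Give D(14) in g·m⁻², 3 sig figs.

D(14) = 218 g·m⁻²

copper: T≤10 °C ⇒ hinge +0.126·(6.4−10) = -0.4536
  SO₂ term: 0.0053·119.7^0.26·exp(0.059·91-0.4536) = 2.508
  Cl⁻ term: 0.01025·263.3^0.27·exp(0.036·91+0.049·6.4) = 1.672
  r_corr = 2.508 + 1.672 = 4.18 μm/a
ISO 9224: D(t) = r_corr · t^b with b = 0.667 (copper, B1)
  D(14) = 4.18 × 14^0.667 = 4.18 × 5.814 = 24.3 μm
  Mass loss = 24.3 μm × 8.96 g/cm³ = 217.7 g·m⁻²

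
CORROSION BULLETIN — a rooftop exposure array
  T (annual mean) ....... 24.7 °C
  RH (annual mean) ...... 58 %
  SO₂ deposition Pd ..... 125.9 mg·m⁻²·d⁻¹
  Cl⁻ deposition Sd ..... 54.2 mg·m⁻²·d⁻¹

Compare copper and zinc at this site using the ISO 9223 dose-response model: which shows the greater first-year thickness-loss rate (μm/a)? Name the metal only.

zinc

copper: temperature factor f = -0.080·(14.7) = -1.1760
  Pd branch = 0.0053·Pd^0.26·e^(0.059·RH+f) = 0.1761 μm/a
  Sd branch = 0.01025·Sd^0.27·e^(0.036·RH+0.049·T) = 0.8153 μm/a
  r_corr = 0.1761 + 0.8153 = 0.9914 μm/a
zinc: T>10 °C ⇒ hinge -0.071·(24.7−10) = -1.0437
  Pd branch = 0.0129·Pd^0.44·e^(0.046·RH+f) = 0.5496 μm/a
  Sd branch = 0.0175·Sd^0.57·e^(0.008·RH+0.085·T) = 2.212 μm/a
  sum: 0.5496 + 2.212 → r_corr = 2.761 μm/a
Ordering by μm/a: zinc (2.76) > copper (0.991)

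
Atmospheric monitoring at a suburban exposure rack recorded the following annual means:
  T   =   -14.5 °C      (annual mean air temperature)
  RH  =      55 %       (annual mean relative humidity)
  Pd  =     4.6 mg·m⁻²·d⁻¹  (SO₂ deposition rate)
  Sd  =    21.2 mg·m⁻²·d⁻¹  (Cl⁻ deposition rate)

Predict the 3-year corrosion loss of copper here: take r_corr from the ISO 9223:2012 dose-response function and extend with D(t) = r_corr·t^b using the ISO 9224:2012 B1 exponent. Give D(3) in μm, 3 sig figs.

D(3) = 0.192 μm

copper: T≤10 °C ⇒ hinge +0.126·(-14.5−10) = -3.0870
  sulphur-dioxide contribution → 0.00923 μm/a
  chloride contribution → 0.08321 μm/a
  total first-year rate 0.09244 μm/a
Power-law: D(3) = r_corr · 3^0.667
  D(3) = 0.09244 × 3^0.667 = 0.09244 × 2.081 = 0.1924 μm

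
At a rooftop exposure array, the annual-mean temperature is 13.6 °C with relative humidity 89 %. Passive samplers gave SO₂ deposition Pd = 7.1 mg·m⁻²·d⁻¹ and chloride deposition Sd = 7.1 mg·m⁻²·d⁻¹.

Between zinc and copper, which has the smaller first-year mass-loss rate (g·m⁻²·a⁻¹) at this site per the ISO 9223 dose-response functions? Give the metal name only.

zinc: T>10 °C ⇒ hinge -0.071·(13.6−10) = -0.2556
  SO₂ term: 0.0129·7.1^0.44·exp(0.046·89-0.2556) = 1.42
  Sd branch = 0.0175·Sd^0.57·e^(0.008·RH+0.085·T) = 0.3464 μm/a
  r_corr = 1.42 + 0.3464 = 1.766 μm/a
  mass loss = 1.766 μm/a × 7.14 g/cm³ = 12.61 g·m⁻²·a⁻¹
copper: f(T) = -0.080·(T−10) [T>10 °C] = -0.2880
  SO₂ term: 0.0053·7.1^0.26·exp(0.059·89-0.2880) = 1.262
  Sd branch = 0.01025·Sd^0.27·e^(0.036·RH+0.049·T) = 0.8346 μm/a
  sum: 1.262 + 0.8346 → r_corr = 2.096 μm/a
  mass loss = 2.096 μm/a × 8.96 g/cm³ = 18.78 g·m⁻²·a⁻¹
Ordering by g·m⁻²·a⁻¹: copper (18.8) > zinc (12.6)

zinc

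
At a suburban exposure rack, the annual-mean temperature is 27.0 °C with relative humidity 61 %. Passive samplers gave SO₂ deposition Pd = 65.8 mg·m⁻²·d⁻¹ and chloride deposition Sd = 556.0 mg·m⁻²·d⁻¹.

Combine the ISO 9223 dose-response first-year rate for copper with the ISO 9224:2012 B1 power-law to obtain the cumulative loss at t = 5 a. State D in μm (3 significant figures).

copper: temperature factor f = -0.080·(17.0) = -1.3600
  sulphur-dioxide contribution → 0.1477 μm/a
  chloride contribution → 1.906 μm/a
  total first-year rate 2.054 μm/a
Power-law: D(5) = r_corr · 5^0.667
  D(5) = 2.054 × 5^0.667 = 2.054 × 2.926 = 6.009 μm

D(5) = 6.01 μm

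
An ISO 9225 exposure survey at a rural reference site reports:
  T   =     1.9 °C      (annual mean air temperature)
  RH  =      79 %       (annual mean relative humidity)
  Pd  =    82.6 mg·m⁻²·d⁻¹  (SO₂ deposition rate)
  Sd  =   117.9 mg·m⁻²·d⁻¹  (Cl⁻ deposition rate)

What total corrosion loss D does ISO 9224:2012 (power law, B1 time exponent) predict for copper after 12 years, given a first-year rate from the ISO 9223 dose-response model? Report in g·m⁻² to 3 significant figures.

D(12) = 62.8 g·m⁻²

copper: T≤10 °C ⇒ hinge +0.126·(1.9−10) = -1.0206
  sulphur-dioxide contribution → 0.6364 μm/a
  chloride contribution → 0.7008 μm/a
  total first-year rate 1.337 μm/a
Power-law: D(12) = r_corr · 12^0.667
  D(12) = 1.337 × 12^0.667 = 1.337 × 5.246 = 7.014 μm
  Mass loss = 7.014 μm × 8.96 g/cm³ = 62.85 g·m⁻²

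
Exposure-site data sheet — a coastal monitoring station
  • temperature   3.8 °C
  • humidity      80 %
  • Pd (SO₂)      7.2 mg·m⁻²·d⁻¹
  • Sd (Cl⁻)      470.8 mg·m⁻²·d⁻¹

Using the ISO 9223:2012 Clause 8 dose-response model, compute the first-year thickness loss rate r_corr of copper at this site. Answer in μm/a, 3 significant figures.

copper: temperature factor f = +0.126·(-6.2) = -0.7812
  Pd branch = 0.0053·Pd^0.26·e^(0.059·RH+f) = 0.4548 μm/a
  Sd branch = 0.01025·Sd^0.27·e^(0.036·RH+0.049·T) = 1.159 μm/a
  sum: 0.4548 + 1.159 → r_corr = 1.614 μm/a

r_corr = 1.61 μm/a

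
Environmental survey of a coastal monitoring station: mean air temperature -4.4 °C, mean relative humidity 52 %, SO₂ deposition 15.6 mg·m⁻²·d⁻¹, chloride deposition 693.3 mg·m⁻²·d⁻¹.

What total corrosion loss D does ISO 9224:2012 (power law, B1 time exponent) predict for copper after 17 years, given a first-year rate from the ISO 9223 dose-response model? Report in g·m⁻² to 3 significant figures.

D(17) = 20.9 g·m⁻²

copper: temperature factor f = +0.126·(-14.4) = -1.8144
  SO₂ term: 0.0053·15.6^0.26·exp(0.059·52-1.8144) = 0.03792
  Cl⁻ term: 0.01025·693.3^0.27·exp(0.036·52+0.049·-4.4) = 0.3142
  sum: 0.03792 + 0.3142 → r_corr = 0.3521 μm/a
Long-term exponent b (ISO 9224 Table 2, B1) = 0.667
  D(17) = 0.3521 × 17^0.667 = 0.3521 × 6.618 = 2.33 μm
  Mass loss = 2.33 μm × 8.96 g/cm³ = 20.88 g·m⁻²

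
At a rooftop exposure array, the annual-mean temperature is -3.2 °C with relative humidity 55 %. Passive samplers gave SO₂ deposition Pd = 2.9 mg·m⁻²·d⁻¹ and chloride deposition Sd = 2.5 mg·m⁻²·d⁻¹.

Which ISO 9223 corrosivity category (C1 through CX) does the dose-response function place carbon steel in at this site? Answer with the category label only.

carbon steel: temperature factor f = +0.150·(-13.2) = -1.9800
  sulphur-dioxide contribution → 1.277 μm/a
  chloride contribution → 0.9727 μm/a
  total first-year rate 2.25 μm/a
ISO 9223 Table 2 (carbon steel): 1.3 < 2.25 ≤ 25 μm/a ⇒ C2

C2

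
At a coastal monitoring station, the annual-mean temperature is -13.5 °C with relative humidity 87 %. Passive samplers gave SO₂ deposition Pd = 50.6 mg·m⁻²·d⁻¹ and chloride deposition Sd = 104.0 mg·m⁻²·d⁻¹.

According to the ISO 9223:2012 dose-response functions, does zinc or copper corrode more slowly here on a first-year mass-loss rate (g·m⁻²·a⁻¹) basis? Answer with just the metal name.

zinc: temperature factor f = +0.038·(-23.5) = -0.8930
  sulphur-dioxide contribution → 1.624 μm/a
  chloride contribution → 0.1573 μm/a
  total first-year rate 1.781 μm/a
  mass loss = 1.781 μm/a × 7.14 g/cm³ = 12.72 g·m⁻²·a⁻¹
copper: T≤10 °C ⇒ hinge +0.126·(-13.5−10) = -2.9610
  sulphur-dioxide contribution → 0.129 μm/a
  chloride contribution → 0.4249 μm/a
  ⇒ r_corr(copper) = 0.5539 μm/a
  mass loss = 0.5539 μm/a × 8.96 g/cm³ = 4.963 g·m⁻²·a⁻¹
Ordering by g·m⁻²·a⁻¹: zinc (12.7) > copper (4.96)

copper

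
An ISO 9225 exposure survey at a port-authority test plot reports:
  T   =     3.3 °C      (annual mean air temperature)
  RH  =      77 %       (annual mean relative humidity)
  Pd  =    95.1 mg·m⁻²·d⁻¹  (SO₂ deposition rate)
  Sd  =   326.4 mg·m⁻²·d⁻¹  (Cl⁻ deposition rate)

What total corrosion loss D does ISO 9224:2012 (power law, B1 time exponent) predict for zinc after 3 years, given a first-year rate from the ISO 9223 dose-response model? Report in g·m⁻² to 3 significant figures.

zinc: temperature factor f = +0.038·(-6.7) = -0.2546
  sulphur-dioxide contribution → 2.563 μm/a
  chloride contribution → 1.162 μm/a
  total first-year rate 3.725 μm/a
ISO 9224: D(t) = r_corr · t^b with b = 0.813 (zinc, B1)
  D(3) = 3.725 × 3^0.813 = 3.725 × 2.443 = 9.099 μm
  Mass loss = 9.099 μm × 7.14 g/cm³ = 64.97 g·m⁻²

D(3) = 65.0 g·m⁻²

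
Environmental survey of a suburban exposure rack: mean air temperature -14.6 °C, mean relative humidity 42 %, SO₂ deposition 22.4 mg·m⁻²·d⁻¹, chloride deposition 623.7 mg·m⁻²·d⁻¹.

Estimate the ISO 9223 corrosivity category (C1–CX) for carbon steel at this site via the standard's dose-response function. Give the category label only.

C2

carbon steel: temperature factor f = +0.150·(-24.6) = -3.6900
  sulphur-dioxide contribution → 0.5157 μm/a
  chloride contribution → 12.3 μm/a
  total first-year rate 12.81 μm/a
ISO 9223 Table 2 (carbon steel): 1.3 < 12.8 ≤ 25 μm/a ⇒ C2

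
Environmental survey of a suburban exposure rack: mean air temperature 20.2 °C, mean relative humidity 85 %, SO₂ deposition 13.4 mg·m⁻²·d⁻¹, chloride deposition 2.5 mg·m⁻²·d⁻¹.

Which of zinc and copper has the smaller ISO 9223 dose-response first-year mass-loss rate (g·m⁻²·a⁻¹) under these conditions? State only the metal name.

zinc: f(T) = -0.071·(T−10) [T>10 °C] = -0.7242
  sulphur-dioxide contribution → 0.9774 μm/a
  chloride contribution → 0.3242 μm/a
  ⇒ r_corr(zinc) = 1.302 μm/a
  mass loss = 1.302 μm/a × 7.14 g/cm³ = 9.294 g·m⁻²·a⁻¹
copper: f(T) = -0.080·(T−10) [T>10 °C] = -0.8160
  sulphur-dioxide contribution → 0.6933 μm/a
  chloride contribution → 0.7533 μm/a
  ⇒ r_corr(copper) = 1.447 μm/a
  mass loss = 1.447 μm/a × 8.96 g/cm³ = 12.96 g·m⁻²·a⁻¹
Ordering by g·m⁻²·a⁻¹: copper (13) > zinc (9.29)

zinc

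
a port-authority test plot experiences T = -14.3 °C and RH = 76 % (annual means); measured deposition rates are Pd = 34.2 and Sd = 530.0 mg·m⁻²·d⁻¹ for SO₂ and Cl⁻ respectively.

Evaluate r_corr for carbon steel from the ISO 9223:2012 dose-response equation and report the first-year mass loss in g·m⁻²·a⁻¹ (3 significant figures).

carbon steel: T≤10 °C ⇒ hinge +0.150·(-14.3−10) = -3.6450
  Pd branch = 1.77·Pd^0.52·e^(0.02·RH+f) = 1.327 μm/a
  Cl⁻ term: 0.102·530.0^0.62·exp(0.033·76+0.04·-14.3) = 34.55
  r_corr = 1.327 + 34.55 = 35.88 μm/a
Convert to mass loss: 35.88 μm/a × 7.85 g/cm³ = 281.6 g·m⁻²·a⁻¹

r_corr = 282 g·m⁻²·a⁻¹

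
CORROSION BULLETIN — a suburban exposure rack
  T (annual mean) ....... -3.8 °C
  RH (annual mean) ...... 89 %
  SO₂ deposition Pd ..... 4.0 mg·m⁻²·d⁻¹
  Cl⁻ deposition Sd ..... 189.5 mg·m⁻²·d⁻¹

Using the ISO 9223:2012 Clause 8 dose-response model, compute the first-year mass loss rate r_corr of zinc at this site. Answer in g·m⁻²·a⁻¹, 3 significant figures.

r_corr = 9.68 g·m⁻²·a⁻¹

zinc: f(T) = +0.038·(T−10) [T≤10 °C] = -0.5244
  SO₂ term: 0.0129·4.0^0.44·exp(0.046·89-0.5244) = 0.8429
  Sd branch = 0.0175·Sd^0.57·e^(0.008·RH+0.085·T) = 0.5131 μm/a
  sum: 0.8429 + 0.5131 → r_corr = 1.356 μm/a
Convert to mass loss: 1.356 μm/a × 7.14 g/cm³ = 9.682 g·m⁻²·a⁻¹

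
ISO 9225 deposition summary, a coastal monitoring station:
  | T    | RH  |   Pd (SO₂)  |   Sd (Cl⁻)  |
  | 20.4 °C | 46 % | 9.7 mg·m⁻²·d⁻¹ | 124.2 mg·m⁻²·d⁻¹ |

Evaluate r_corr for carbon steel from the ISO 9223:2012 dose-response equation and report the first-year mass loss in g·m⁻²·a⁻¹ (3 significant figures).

r_corr = 229 g·m⁻²·a⁻¹

carbon steel: temperature factor f = -0.054·(10.4) = -0.5616
  SO₂ term: 1.77·9.7^0.52·exp(0.02·46-0.5616) = 8.256
  Sd branch = 0.102·Sd^0.62·e^(0.033·RH+0.04·T) = 20.92 μm/a
  r_corr = 8.256 + 20.92 = 29.18 μm/a
Convert to mass loss: 29.18 μm/a × 7.85 g/cm³ = 229 g·m⁻²·a⁻¹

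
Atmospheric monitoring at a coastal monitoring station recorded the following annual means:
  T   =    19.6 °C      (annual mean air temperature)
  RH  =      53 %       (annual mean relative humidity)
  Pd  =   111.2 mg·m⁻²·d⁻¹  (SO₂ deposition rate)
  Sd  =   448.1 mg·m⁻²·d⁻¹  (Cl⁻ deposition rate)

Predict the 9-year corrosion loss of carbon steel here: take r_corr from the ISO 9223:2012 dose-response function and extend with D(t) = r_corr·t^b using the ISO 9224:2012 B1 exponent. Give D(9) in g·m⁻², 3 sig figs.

D(9) = 2.27e+03 g·m⁻²

carbon steel: f(T) = -0.054·(T−10) [T>10 °C] = -0.5184
  SO₂ term: 1.77·111.2^0.52·exp(0.02·53-0.5184) = 35.25
  Cl⁻ term: 0.102·448.1^0.62·exp(0.033·53+0.04·19.6) = 56.56
  sum: 35.25 + 56.56 → r_corr = 91.81 μm/a
Long-term exponent b (ISO 9224 Table 2, B1) = 0.523
  D(9) = 91.81 × 9^0.523 = 91.81 × 3.156 = 289.7 μm
  Mass loss = 289.7 μm × 7.85 g/cm³ = 2274 g·m⁻²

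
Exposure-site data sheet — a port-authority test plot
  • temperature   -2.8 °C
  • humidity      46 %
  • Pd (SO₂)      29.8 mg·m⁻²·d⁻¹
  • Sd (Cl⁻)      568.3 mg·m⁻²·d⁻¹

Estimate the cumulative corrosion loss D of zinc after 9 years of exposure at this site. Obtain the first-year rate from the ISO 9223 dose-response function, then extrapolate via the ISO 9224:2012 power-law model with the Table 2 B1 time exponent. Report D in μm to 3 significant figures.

D(9) = 6.17 μm

zinc: temperature factor f = +0.038·(-12.8) = -0.4864
  Pd branch = 0.0129·Pd^0.44·e^(0.046·RH+f) = 0.2931 μm/a
  Sd branch = 0.0175·Sd^0.57·e^(0.008·RH+0.085·T) = 0.7406 μm/a
  sum: 0.2931 + 0.7406 → r_corr = 1.034 μm/a
ISO 9224: D(t) = r_corr · t^b with b = 0.813 (zinc, B1)
  D(9) = 1.034 × 9^0.813 = 1.034 × 5.968 = 6.169 μm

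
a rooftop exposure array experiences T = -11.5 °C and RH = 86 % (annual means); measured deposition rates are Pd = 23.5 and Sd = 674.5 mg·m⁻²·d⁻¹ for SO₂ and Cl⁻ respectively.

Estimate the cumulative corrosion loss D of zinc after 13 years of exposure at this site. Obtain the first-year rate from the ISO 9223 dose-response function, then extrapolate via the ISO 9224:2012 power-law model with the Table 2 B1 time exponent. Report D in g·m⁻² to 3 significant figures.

zinc: T≤10 °C ⇒ hinge +0.038·(-11.5−10) = -0.8170
  sulphur-dioxide contribution → 1.194 μm/a
  chloride contribution → 0.5368 μm/a
  total first-year rate 1.731 μm/a
ISO 9224: D(t) = r_corr · t^b with b = 0.813 (zinc, B1)
  D(13) = 1.731 × 13^0.813 = 1.731 × 8.047 = 13.93 μm
  Mass loss = 13.93 μm × 7.14 g/cm³ = 99.46 g·m⁻²

D(13) = 99.5 g·m⁻²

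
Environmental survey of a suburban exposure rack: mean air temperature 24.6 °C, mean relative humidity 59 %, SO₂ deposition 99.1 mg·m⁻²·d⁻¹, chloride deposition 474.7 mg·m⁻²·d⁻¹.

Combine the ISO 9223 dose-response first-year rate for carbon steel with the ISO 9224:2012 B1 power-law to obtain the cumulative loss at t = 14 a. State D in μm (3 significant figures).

D(14) = 461 μm

carbon steel: T>10 °C ⇒ hinge -0.054·(24.6−10) = -0.7884
  SO₂ term: 1.77·99.1^0.52·exp(0.02·59-0.7884) = 28.58
  Sd branch = 0.102·Sd^0.62·e^(0.033·RH+0.04·T) = 87.28 μm/a
  sum: 28.58 + 87.28 → r_corr = 115.9 μm/a
ISO 9224: D(t) = r_corr · t^b with b = 0.523 (carbon steel, B1)
  D(14) = 115.9 × 14^0.523 = 115.9 × 3.976 = 460.6 μm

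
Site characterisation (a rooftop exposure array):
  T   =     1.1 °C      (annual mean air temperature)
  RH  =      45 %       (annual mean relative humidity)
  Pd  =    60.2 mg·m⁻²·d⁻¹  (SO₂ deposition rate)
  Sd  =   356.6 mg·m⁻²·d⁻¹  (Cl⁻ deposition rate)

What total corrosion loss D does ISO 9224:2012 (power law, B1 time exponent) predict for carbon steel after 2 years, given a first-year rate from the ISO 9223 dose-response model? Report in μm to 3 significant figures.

carbon steel: f(T) = +0.150·(T−10) [T≤10 °C] = -1.3350
  sulphur-dioxide contribution → 9.648 μm/a
  chloride contribution → 17.99 μm/a
  ⇒ r_corr(carbon steel) = 27.64 μm/a
ISO 9224: D(t) = r_corr · t^b with b = 0.523 (carbon steel, B1)
  D(2) = 27.64 × 2^0.523 = 27.64 × 1.437 = 39.71 μm

D(2) = 39.7 μm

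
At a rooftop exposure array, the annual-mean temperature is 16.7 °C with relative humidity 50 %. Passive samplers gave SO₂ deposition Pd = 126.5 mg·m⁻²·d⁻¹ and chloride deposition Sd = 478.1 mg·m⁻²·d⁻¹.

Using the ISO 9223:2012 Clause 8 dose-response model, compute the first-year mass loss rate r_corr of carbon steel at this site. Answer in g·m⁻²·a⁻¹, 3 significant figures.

carbon steel: temperature factor f = -0.054·(6.7) = -0.3618
  sulphur-dioxide contribution → 41.52 μm/a
  chloride contribution → 47.49 μm/a
  total first-year rate 89.01 μm/a
Convert to mass loss: 89.01 μm/a × 7.85 g/cm³ = 698.7 g·m⁻²·a⁻¹

r_corr = 699 g·m⁻²·a⁻¹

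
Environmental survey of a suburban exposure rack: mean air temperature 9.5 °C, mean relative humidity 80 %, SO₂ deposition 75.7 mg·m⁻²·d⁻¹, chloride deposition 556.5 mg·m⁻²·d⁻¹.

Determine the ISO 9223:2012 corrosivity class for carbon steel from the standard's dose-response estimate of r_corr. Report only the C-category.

C5

carbon steel: f(T) = +0.150·(T−10) [T≤10 °C] = -0.0750
  SO₂ term: 1.77·75.7^0.52·exp(0.02·80-0.0750) = 77.16
  Sd branch = 0.102·Sd^0.62·e^(0.033·RH+0.04·T) = 105.3 μm/a
  sum: 77.16 + 105.3 → r_corr = 182.4 μm/a
Category bounds: 80…200 μm/a bracket r_corr ⇒ C5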